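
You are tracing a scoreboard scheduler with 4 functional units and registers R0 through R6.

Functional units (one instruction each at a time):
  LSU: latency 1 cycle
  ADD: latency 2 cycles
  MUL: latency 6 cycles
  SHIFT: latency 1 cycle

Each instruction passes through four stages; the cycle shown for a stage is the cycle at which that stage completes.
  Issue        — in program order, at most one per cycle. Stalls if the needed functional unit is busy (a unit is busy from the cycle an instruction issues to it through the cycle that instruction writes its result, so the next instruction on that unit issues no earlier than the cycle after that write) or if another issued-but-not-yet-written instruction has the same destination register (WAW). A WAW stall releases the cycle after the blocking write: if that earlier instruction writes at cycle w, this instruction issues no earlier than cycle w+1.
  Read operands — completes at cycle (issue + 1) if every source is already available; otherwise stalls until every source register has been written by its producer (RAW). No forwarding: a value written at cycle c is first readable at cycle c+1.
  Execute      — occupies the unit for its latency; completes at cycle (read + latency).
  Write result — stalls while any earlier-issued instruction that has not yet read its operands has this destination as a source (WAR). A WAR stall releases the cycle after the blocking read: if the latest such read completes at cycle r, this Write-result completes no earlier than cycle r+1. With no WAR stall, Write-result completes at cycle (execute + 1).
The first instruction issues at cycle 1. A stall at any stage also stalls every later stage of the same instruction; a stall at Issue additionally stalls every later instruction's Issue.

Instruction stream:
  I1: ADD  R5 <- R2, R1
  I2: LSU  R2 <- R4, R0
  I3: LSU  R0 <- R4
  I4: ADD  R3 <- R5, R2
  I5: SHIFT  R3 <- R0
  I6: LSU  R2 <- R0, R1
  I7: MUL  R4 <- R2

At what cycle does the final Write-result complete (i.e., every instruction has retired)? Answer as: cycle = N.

cycle = 24

t=1  I1→ADD
t=2  I1 RO · I2→LSU
t=3  I2 RO
t=4  I1 EX · I2 EX
t=5  I1 WR R5 · I2 WR R2
t=6  I3→LSU
t=7  I3 RO · I4→ADD
t=8  I3 EX · I4 RO
t=9  I3 WR R0
t=10  I4 EX
t=11  I4 WR R3
t=12  I5→SHIFT
t=13  I5 RO · I6→LSU
t=14  I5 EX · I6 RO · I7→MUL
t=15  I5 WR R3 · I6 EX
t=16  I6 WR R2
t=17  I7 RO
t=23  I7 EX
t=24  I7 WR R4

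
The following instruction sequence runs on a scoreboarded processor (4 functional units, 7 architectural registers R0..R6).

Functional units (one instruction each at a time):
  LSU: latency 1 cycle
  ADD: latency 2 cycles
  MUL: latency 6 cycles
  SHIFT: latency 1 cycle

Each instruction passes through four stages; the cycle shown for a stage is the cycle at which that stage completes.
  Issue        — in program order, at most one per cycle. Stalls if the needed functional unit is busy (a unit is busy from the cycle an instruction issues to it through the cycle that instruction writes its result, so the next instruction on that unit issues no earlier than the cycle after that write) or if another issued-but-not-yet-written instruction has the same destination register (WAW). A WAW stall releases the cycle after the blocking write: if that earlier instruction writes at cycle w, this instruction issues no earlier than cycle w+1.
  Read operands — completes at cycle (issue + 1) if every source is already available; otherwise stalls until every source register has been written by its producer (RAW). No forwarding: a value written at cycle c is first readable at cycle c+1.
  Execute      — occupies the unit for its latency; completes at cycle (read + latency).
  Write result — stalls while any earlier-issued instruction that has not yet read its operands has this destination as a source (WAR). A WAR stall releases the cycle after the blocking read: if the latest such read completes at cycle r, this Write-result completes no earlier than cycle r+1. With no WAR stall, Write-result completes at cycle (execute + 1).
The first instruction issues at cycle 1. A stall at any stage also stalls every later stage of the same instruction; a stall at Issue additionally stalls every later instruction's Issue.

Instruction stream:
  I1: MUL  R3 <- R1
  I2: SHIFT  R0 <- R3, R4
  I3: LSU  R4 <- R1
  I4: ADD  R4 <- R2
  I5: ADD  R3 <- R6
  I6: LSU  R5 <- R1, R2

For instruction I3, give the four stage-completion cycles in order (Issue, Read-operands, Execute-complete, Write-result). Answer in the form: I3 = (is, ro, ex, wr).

I3 = (3, 4, 5, 11)

[1] I1 issues→MUL
[2] I1 reads | I2 issues→SHIFT
[3] I3 issues→LSU
[4] I3 reads
[5] I3 exec-done
[8] I1 exec-done
[9] I1 writes R3
[10] I2 reads
[11] I2 exec-done | I3 writes R4
[12] I2 writes R0 | I4 issues→ADD
[13] I4 reads
[15] I4 exec-done
[16] I4 writes R4
[17] I5 issues→ADD
[18] I5 reads | I6 issues→LSU
[19] I6 reads
[20] I5 exec-done | I6 exec-done
[21] I5 writes R3 | I6 writes R5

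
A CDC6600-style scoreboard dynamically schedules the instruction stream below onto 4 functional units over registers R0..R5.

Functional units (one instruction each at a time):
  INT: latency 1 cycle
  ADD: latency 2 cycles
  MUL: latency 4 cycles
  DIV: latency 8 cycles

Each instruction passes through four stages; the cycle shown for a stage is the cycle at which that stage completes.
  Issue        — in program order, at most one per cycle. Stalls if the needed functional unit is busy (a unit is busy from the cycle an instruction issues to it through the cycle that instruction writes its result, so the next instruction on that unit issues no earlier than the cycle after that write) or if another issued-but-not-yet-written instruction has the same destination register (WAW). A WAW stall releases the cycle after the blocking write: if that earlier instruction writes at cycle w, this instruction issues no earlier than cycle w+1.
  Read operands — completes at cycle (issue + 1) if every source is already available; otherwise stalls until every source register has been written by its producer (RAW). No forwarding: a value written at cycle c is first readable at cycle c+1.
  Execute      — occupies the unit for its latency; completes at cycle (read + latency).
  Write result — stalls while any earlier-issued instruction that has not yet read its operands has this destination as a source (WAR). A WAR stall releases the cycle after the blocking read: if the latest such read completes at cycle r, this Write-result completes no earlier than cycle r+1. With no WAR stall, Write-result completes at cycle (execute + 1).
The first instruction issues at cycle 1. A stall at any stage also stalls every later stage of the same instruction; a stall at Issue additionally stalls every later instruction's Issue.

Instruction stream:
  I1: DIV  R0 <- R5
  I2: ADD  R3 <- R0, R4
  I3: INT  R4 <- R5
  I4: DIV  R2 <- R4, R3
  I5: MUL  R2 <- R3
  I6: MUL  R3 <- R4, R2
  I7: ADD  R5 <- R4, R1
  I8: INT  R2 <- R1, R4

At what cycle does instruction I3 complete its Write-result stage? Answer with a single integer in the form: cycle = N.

cycle = 13

[I1] 1/2/10/11
[I2] 2/12/14/15  (RAW R0: wait I1 write@11)
[I3] 3/4/5/13  (WAR R4: wait I2 read@12)
[I4] 12/16/24/25  (struct: DIV busy until I1 writes@11; RAW R3: wait I2 write@15)
[I5] 26/27/31/32  (WAW R2: wait I4 write@25)
[I6] 33/34/38/39  (struct: MUL busy until I5 writes@32)
[I7] 34/35/37/38
[I8] 35/36/37/38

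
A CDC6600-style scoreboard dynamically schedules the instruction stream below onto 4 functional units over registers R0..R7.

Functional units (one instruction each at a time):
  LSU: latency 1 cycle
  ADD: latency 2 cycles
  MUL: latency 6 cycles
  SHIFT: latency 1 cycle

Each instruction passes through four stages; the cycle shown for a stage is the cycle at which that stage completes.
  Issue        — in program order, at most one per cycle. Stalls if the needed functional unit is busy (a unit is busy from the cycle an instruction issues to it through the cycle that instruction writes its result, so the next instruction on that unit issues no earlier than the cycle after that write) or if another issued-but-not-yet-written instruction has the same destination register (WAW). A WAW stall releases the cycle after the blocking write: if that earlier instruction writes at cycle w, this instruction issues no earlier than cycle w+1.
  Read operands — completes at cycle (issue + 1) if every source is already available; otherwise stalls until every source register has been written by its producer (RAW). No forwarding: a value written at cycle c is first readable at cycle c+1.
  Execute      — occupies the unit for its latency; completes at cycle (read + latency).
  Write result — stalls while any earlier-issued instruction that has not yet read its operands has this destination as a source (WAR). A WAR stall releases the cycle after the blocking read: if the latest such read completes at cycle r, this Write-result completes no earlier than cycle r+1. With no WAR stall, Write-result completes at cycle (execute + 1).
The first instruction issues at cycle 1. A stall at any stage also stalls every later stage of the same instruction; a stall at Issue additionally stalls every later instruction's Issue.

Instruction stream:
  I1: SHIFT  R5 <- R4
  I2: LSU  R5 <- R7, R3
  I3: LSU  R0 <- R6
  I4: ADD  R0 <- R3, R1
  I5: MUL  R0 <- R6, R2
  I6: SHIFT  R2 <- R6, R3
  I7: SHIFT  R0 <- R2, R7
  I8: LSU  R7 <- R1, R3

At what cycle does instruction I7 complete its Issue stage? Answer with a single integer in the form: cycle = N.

[I1] 1/2/3/4
[I2] 5/6/7/8  (WAW R5: wait I1 write@4)
[I3] 9/10/11/12  (struct: LSU busy until I2 writes@8)
[I4] 13/14/16/17  (WAW R0: wait I3 write@12)
[I5] 18/19/25/26  (WAW R0: wait I4 write@17)
[I6] 19/20/21/22
[I7] 27/28/29/30  (WAW R0: wait I5 write@26)
[I8] 28/29/30/31

cycle = 27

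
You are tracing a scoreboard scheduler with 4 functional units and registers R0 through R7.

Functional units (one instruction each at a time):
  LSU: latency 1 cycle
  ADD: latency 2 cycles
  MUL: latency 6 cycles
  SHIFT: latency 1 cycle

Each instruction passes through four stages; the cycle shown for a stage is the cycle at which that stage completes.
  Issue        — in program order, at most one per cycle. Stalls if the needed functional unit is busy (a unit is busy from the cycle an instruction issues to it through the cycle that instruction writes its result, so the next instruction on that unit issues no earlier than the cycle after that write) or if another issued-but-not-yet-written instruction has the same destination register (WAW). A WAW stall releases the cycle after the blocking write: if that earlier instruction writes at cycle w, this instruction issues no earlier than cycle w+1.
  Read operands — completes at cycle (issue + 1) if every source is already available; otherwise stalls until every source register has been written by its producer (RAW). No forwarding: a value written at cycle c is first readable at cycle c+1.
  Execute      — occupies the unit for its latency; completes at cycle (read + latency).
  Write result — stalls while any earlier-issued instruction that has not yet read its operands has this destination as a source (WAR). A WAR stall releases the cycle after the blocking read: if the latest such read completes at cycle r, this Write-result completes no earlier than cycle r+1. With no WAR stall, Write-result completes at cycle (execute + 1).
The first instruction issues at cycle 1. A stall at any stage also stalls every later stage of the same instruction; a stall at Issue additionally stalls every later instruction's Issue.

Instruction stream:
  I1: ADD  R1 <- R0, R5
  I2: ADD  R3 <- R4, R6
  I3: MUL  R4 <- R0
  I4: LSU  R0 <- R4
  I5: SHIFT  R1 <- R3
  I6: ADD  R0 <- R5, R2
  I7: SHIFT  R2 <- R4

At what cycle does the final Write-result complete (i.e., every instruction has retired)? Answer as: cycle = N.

c1: I1 dispatched to ADD
c2: I1 operands ready
c4: I1 complete
c5: R1←I1
c6: I2 dispatched to ADD
c7: I2 operands ready · I3 dispatched to MUL
c8: I3 operands ready · I4 dispatched to LSU
c9: I2 complete · I5 dispatched to SHIFT
c10: R3←I2
c11: I5 operands ready
c12: I5 complete
c13: R1←I5
c14: I3 complete
c15: R4←I3
c16: I4 operands ready
c17: I4 complete
c18: R0←I4
c19: I6 dispatched to ADD
c20: I6 operands ready · I7 dispatched to SHIFT
c21: I7 operands ready
c22: I6 complete · I7 complete
c23: R0←I6 · R2←I7

cycle = 23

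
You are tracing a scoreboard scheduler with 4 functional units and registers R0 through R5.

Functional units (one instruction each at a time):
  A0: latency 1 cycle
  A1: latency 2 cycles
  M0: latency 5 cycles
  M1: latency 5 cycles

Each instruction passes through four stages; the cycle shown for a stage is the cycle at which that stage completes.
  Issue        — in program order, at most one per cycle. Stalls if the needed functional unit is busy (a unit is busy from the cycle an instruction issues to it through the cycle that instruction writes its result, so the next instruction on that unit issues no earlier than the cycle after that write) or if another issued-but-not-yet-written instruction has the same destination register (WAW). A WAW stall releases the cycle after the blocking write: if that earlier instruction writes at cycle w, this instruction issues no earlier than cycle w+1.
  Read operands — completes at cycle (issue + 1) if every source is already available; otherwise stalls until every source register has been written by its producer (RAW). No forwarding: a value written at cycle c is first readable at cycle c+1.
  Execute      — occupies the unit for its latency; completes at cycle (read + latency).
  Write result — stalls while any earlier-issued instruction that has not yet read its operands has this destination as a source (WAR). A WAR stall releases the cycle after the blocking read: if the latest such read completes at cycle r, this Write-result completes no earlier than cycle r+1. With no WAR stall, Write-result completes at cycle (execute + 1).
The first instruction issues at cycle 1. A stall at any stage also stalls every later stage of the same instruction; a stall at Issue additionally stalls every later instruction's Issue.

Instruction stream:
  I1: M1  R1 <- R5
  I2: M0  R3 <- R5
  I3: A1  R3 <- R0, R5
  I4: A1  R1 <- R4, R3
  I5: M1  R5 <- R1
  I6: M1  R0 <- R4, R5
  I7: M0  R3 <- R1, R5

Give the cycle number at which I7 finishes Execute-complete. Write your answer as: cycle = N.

cycle = 34

  I1 | 1 | 2 | 7 | 8
  I2 | 2 | 3 | 8 | 9
  I3 | 10 | 11 | 13 | 14   WAW R3: wait I2 write@9
  I4 | 15 | 16 | 18 | 19   struct: A1 busy until I3 writes@14
  I5 | 16 | 20 | 25 | 26   RAW R1: wait I4 write@19
  I6 | 27 | 28 | 33 | 34   struct: M1 busy until I5 writes@26
  I7 | 28 | 29 | 34 | 35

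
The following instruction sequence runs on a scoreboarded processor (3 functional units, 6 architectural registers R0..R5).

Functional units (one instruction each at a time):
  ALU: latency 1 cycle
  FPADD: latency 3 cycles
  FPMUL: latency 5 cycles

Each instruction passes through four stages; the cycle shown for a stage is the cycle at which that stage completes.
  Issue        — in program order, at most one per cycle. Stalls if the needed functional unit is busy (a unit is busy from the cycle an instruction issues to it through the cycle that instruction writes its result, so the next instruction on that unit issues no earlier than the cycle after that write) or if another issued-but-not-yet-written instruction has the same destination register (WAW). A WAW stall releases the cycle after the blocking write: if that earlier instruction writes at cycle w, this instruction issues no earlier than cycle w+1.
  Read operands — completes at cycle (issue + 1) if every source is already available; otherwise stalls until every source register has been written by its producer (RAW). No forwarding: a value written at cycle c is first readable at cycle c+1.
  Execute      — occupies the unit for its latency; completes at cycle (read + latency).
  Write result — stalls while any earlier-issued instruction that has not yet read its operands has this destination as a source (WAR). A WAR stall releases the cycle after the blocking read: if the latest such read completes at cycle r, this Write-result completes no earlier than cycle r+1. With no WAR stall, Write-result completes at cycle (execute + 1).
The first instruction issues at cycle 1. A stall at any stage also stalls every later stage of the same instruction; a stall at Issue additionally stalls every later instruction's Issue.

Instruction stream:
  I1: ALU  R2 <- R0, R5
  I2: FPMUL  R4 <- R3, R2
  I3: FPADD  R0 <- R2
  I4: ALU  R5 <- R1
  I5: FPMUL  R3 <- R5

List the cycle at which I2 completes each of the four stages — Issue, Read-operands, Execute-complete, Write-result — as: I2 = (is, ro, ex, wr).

I2 = (2, 5, 10, 11)

  I1 | 1 | 2 | 3 | 4
  I2 | 2 | 5 | 10 | 11   RAW R2: wait I1 write@4
  I3 | 3 | 5 | 8 | 9   RAW R2: wait I1 write@4
  I4 | 5 | 6 | 7 | 8   struct: ALU busy until I1 writes@4
  I5 | 12 | 13 | 18 | 19   struct: FPMUL busy until I2 writes@11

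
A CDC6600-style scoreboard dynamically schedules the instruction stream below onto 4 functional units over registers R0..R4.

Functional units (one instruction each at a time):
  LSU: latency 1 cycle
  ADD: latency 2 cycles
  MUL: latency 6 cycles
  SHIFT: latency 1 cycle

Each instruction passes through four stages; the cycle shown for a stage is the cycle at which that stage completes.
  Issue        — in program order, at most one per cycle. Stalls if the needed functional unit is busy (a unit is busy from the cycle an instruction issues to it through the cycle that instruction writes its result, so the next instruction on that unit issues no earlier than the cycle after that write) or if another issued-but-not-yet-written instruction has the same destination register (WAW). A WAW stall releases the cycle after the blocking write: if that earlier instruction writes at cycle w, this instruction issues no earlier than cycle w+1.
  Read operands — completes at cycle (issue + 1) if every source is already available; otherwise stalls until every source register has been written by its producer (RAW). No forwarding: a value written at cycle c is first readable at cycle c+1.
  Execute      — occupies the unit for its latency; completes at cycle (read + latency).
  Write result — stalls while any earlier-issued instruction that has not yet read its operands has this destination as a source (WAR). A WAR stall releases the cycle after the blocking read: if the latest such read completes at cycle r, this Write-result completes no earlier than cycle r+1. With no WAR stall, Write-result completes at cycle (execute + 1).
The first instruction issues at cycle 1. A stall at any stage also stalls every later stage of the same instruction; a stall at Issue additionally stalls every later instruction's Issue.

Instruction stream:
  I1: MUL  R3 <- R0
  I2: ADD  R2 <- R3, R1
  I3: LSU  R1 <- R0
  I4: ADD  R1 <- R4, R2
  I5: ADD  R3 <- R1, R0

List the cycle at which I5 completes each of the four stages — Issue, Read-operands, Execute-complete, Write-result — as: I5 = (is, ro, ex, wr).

I5 = (19, 20, 22, 23)

t=1  I1 dispatched to MUL
t=2  I1 operands ready | I2 dispatched to ADD
t=3  I3 dispatched to LSU
t=4  I3 operands ready
t=5  I3 complete
t=8  I1 complete
t=9  R3←I1
t=10  I2 operands ready
t=11  R1←I3
t=12  I2 complete
t=13  R2←I2
t=14  I4 dispatched to ADD
t=15  I4 operands ready
t=17  I4 complete
t=18  R1←I4
t=19  I5 dispatched to ADD
t=20  I5 operands ready
t=22  I5 complete
t=23  R3←I5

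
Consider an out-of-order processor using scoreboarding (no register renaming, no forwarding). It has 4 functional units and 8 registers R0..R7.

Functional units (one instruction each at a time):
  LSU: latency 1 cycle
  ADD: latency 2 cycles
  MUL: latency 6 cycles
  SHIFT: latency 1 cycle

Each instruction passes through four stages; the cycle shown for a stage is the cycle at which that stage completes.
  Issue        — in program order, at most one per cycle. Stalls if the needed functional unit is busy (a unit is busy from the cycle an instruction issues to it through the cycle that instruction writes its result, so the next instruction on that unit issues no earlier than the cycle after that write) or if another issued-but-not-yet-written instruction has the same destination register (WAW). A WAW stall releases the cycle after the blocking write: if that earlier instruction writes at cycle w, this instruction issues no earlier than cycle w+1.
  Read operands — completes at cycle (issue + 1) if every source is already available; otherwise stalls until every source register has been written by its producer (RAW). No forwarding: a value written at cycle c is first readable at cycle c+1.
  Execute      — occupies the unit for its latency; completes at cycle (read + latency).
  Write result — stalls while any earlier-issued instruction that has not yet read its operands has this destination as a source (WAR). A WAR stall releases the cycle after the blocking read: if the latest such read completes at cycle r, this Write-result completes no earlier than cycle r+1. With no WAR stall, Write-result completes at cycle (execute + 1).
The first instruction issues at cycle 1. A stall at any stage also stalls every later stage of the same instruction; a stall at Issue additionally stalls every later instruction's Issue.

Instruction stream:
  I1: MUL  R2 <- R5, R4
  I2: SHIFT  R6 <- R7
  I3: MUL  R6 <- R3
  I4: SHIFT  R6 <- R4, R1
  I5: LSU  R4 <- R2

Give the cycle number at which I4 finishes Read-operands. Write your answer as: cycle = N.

I1: IS=1 RO=2 EX=8 WR=9
I2: IS=2 RO=3 EX=4 WR=5
I3: IS=10 RO=11 EX=17 WR=18  [struct: MUL busy until I1 writes@9]
I4: IS=19 RO=20 EX=21 WR=22  [WAW R6: wait I3 write@18]
I5: IS=20 RO=21 EX=22 WR=23

cycle = 20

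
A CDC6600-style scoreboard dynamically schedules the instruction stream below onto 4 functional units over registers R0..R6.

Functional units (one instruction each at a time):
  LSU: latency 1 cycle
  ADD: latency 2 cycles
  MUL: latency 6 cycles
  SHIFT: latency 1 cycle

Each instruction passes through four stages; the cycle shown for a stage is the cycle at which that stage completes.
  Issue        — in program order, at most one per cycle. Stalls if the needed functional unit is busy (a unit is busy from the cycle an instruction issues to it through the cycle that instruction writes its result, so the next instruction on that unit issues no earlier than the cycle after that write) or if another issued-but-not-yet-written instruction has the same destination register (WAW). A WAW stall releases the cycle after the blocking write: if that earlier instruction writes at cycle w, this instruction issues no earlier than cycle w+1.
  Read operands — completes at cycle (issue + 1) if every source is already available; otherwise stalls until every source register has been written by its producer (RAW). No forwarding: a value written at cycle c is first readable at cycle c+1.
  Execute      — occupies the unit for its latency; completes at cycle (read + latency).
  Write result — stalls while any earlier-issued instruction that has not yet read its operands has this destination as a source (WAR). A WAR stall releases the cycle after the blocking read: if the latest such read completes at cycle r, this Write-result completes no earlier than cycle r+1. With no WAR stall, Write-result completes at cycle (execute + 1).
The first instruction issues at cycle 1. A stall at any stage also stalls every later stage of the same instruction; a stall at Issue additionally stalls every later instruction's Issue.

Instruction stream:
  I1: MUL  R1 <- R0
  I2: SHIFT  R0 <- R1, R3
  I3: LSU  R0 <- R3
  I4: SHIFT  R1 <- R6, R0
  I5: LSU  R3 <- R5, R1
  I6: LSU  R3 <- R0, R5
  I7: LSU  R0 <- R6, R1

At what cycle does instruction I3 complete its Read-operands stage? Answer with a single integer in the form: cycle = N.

cycle = 14

cycle 1: issue I1 (MUL)
cycle 2: I1 read-ops · issue I2 (SHIFT)
cycle 8: I1 finished on MUL
cycle 9: I1→R1
cycle 10: I2 read-ops
cycle 11: I2 finished on SHIFT
cycle 12: I2→R0
cycle 13: issue I3 (LSU)
cycle 14: I3 read-ops · issue I4 (SHIFT)
cycle 15: I3 finished on LSU
cycle 16: I3→R0
cycle 17: I4 read-ops · issue I5 (LSU)
cycle 18: I4 finished on SHIFT
cycle 19: I4→R1
cycle 20: I5 read-ops
cycle 21: I5 finished on LSU
cycle 22: I5→R3
cycle 23: issue I6 (LSU)
cycle 24: I6 read-ops
cycle 25: I6 finished on LSU
cycle 26: I6→R3
cycle 27: issue I7 (LSU)
cycle 28: I7 read-ops
cycle 29: I7 finished on LSU
cycle 30: I7→R0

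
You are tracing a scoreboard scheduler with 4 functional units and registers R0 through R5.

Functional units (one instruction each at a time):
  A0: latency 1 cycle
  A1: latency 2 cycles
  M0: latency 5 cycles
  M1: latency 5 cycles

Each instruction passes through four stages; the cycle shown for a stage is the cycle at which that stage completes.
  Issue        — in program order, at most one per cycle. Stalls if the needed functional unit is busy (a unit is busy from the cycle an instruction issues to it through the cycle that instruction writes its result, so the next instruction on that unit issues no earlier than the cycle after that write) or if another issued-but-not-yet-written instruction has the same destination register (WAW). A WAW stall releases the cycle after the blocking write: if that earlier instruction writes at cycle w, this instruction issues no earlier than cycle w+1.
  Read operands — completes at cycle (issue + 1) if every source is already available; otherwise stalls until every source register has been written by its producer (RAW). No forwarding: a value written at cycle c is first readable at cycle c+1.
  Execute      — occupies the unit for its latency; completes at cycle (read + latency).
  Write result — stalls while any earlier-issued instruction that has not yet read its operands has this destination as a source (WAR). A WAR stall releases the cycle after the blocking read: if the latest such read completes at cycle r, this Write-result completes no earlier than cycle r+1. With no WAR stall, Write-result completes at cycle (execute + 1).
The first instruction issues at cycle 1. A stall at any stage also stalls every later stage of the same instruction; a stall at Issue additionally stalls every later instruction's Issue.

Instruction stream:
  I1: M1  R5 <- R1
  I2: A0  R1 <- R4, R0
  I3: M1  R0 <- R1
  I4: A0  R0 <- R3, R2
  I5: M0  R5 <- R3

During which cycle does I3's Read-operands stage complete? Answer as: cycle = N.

I1 -> (1, 2, 7, 8)
I2 -> (2, 3, 4, 5)
I3 -> (9, 10, 15, 16)  // struct: M1 busy until I1 writes@8
I4 -> (17, 18, 19, 20)  // WAW R0: wait I3 write@16
I5 -> (18, 19, 24, 25)

cycle = 10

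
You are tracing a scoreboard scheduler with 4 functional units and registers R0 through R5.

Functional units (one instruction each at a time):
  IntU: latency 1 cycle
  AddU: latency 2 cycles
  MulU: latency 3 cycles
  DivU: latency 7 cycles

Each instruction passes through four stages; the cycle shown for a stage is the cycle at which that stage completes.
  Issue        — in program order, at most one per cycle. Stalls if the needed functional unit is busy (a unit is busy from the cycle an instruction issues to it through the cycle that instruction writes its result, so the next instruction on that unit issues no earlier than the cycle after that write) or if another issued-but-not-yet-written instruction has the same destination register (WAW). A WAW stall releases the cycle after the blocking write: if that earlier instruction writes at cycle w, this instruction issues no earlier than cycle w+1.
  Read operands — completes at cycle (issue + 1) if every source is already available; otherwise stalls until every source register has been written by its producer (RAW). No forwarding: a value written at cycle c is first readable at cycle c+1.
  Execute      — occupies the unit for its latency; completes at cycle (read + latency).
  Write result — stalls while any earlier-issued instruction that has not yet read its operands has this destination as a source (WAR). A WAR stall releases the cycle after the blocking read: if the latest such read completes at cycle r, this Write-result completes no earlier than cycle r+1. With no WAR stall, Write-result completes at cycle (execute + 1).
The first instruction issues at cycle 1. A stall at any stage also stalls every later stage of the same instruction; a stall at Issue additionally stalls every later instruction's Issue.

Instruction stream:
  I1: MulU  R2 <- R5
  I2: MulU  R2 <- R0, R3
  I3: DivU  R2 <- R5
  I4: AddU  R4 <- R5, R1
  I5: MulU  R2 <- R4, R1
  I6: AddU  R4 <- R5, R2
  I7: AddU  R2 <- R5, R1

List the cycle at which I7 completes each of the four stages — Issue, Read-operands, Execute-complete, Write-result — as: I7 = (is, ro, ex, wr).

I7 = (33, 34, 36, 37)

t=1  I1→MulU
t=2  I1 RO
t=5  I1 EX
t=6  I1 WR R2
t=7  I2→MulU
t=8  I2 RO
t=11  I2 EX
t=12  I2 WR R2
t=13  I3→DivU
t=14  I3 RO · I4→AddU
t=15  I4 RO
t=17  I4 EX
t=18  I4 WR R4
t=21  I3 EX
t=22  I3 WR R2
t=23  I5→MulU
t=24  I5 RO · I6→AddU
t=27  I5 EX
t=28  I5 WR R2
t=29  I6 RO
t=31  I6 EX
t=32  I6 WR R4
t=33  I7→AddU
t=34  I7 RO
t=36  I7 EX
t=37  I7 WR R2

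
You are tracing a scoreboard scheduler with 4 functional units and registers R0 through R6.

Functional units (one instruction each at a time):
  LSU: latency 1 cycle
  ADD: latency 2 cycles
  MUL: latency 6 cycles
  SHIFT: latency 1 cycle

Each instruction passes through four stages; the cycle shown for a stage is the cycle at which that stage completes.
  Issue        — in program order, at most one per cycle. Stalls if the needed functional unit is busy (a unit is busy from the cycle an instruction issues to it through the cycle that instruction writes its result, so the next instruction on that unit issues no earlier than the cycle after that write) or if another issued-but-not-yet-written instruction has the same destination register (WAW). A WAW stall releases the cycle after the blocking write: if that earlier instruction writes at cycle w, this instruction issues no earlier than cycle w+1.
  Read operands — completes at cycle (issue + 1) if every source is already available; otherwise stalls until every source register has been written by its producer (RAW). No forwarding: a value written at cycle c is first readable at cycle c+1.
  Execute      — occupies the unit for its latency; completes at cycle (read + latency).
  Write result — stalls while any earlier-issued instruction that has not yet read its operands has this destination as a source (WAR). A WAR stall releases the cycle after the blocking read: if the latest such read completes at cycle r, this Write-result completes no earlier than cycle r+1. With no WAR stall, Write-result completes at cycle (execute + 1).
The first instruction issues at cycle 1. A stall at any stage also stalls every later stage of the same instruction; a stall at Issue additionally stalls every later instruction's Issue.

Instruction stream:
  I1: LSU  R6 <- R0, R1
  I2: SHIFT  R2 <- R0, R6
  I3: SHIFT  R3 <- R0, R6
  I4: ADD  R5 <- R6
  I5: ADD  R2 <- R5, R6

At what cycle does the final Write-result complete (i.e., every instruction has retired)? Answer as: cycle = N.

c1: I1 issues→LSU
c2: I1 reads · I2 issues→SHIFT
c3: I1 exec-done
c4: I1 writes R6
c5: I2 reads
c6: I2 exec-done
c7: I2 writes R2
c8: I3 issues→SHIFT
c9: I3 reads · I4 issues→ADD
c10: I3 exec-done · I4 reads
c11: I3 writes R3
c12: I4 exec-done
c13: I4 writes R5
c14: I5 issues→ADD
c15: I5 reads
c17: I5 exec-done
c18: I5 writes R2

cycle = 18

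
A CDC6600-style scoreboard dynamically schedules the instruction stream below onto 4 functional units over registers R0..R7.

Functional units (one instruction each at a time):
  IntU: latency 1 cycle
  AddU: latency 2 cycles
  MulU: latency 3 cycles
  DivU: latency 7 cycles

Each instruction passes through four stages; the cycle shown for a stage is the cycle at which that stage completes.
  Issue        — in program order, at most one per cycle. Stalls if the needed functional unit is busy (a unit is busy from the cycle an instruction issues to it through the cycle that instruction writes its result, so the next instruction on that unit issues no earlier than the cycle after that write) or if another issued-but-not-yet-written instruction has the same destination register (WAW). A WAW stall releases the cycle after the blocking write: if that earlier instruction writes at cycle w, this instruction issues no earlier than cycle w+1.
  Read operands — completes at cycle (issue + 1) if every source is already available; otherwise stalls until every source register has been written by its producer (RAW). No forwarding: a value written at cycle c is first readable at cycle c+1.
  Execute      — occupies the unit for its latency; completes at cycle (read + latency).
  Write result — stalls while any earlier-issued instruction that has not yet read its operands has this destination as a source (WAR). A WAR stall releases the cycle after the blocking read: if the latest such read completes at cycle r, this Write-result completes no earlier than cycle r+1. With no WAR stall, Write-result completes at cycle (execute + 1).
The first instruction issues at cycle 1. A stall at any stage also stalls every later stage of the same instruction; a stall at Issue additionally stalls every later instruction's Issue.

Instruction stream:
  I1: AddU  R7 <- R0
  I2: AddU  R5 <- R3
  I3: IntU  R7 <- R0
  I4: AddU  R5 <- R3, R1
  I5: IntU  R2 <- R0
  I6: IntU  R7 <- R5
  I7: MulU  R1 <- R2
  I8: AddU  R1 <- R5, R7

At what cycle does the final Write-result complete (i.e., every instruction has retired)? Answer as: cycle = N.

c1: issue I1 (AddU)
c2: I1 read-ops
c4: I1 finished on AddU
c5: I1→R7
c6: issue I2 (AddU)
c7: I2 read-ops · issue I3 (IntU)
c8: I3 read-ops
c9: I2 finished on AddU · I3 finished on IntU
c10: I2→R5 · I3→R7
c11: issue I4 (AddU)
c12: I4 read-ops · issue I5 (IntU)
c13: I5 read-ops
c14: I4 finished on AddU · I5 finished on IntU
c15: I4→R5 · I5→R2
c16: issue I6 (IntU)
c17: I6 read-ops · issue I7 (MulU)
c18: I6 finished on IntU · I7 read-ops
c19: I6→R7
c21: I7 finished on MulU
c22: I7→R1
c23: issue I8 (AddU)
c24: I8 read-ops
c26: I8 finished on AddU
c27: I8→R1

cycle = 27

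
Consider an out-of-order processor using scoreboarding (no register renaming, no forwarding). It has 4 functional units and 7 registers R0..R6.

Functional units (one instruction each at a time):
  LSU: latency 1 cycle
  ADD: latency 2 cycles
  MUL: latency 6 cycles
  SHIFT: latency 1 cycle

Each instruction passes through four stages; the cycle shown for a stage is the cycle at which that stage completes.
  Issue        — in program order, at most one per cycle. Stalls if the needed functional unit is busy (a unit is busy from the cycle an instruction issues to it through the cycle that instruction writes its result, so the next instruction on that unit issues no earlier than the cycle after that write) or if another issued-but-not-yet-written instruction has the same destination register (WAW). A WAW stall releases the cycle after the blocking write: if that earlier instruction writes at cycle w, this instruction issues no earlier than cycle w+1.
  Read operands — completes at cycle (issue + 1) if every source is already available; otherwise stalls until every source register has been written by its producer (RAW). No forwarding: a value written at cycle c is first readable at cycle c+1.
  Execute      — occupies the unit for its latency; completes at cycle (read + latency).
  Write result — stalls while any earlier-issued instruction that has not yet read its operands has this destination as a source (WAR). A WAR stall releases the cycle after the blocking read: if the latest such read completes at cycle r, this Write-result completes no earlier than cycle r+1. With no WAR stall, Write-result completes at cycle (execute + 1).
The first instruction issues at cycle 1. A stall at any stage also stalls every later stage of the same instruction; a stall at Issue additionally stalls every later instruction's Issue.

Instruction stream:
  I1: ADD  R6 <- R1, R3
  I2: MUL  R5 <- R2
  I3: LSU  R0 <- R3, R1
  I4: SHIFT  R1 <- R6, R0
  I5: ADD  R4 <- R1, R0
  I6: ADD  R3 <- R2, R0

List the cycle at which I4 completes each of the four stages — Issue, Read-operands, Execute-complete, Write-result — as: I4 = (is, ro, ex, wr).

I1  is:1  ro:2  ex:4  wr:5
I2  is:2  ro:3  ex:9  wr:10
I3  is:3  ro:4  ex:5  wr:6
I4  is:4  ro:7  ex:8  wr:9  — RAW R0: wait I3 write@6
I5  is:6  ro:10  ex:12  wr:13  — struct: ADD busy until I1 writes@5, RAW R1: wait I4 write@9
I6  is:14  ro:15  ex:17  wr:18  — struct: ADD busy until I5 writes@13

I4 = (4, 7, 8, 9)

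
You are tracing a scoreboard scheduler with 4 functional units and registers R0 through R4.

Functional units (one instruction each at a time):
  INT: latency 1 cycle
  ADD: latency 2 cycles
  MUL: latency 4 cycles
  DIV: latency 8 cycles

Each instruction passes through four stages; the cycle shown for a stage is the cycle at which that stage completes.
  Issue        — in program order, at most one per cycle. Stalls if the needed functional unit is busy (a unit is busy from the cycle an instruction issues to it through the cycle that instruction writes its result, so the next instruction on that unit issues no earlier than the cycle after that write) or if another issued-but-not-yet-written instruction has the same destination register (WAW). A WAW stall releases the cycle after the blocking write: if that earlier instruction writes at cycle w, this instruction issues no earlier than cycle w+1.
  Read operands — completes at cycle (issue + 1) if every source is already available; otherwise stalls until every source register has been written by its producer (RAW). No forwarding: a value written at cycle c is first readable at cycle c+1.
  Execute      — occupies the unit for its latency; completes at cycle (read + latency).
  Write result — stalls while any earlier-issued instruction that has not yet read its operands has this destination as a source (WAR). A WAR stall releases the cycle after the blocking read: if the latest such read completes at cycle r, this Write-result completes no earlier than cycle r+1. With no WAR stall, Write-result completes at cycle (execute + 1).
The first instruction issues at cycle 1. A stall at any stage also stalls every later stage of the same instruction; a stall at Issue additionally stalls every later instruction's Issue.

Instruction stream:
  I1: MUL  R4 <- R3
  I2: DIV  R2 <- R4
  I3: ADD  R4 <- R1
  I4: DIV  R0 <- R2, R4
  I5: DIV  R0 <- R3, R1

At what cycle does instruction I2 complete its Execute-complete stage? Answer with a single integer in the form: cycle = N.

cycle = 16

  I1 | 1 | 2 | 6 | 7
  I2 | 2 | 8 | 16 | 17   RAW R4: wait I1 write@7
  I3 | 8 | 9 | 11 | 12   WAW R4: wait I1 write@7
  I4 | 18 | 19 | 27 | 28   struct: DIV busy until I2 writes@17
  I5 | 29 | 30 | 38 | 39   struct: DIV busy until I4 writes@28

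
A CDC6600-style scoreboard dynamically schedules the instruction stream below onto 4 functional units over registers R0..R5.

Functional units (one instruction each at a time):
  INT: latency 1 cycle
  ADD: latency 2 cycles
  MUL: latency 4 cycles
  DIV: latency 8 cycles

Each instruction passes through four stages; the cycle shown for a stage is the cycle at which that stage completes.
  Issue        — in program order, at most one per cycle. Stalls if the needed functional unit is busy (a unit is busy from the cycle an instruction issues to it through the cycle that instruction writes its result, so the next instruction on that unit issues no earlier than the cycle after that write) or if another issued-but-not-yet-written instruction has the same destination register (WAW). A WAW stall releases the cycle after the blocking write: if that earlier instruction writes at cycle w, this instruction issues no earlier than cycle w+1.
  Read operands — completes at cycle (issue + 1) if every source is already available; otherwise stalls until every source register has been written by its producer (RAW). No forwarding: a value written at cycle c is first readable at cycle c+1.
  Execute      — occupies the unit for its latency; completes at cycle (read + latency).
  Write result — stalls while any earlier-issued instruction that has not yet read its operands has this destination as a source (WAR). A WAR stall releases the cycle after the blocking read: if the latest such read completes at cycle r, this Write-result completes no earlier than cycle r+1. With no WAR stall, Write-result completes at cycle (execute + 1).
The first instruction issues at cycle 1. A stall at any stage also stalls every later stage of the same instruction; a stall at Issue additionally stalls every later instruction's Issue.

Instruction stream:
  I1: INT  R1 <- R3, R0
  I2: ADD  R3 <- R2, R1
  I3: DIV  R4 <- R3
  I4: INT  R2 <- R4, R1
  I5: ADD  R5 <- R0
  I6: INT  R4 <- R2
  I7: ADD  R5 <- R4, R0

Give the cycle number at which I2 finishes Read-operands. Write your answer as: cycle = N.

cycle = 5

[I1] 1/2/3/4
[I2] 2/5/7/8  (RAW R1: wait I1 write@4)
[I3] 3/9/17/18  (RAW R3: wait I2 write@8)
[I4] 5/19/20/21  (struct: INT busy until I1 writes@4; RAW R4: wait I3 write@18)
[I5] 9/10/12/13  (struct: ADD busy until I2 writes@8)
[I6] 22/23/24/25  (struct: INT busy until I4 writes@21)
[I7] 23/26/28/29  (RAW R4: wait I6 write@25)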